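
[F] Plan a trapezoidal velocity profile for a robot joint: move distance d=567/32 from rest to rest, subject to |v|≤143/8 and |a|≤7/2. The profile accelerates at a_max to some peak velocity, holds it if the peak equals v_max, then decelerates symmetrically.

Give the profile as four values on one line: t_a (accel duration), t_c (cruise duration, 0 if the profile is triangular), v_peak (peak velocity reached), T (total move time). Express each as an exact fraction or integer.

t_a=9/4 t_c=0 v_peak=63/8 T=9/2

(v_max)²/a_max = (143/8)²/(7/2) = 20449/224
567/32 < 20449/224 ⇒ no cruise
v_peak = √(567/32·7/2) = √(3969/64) = 63/8
t_a = (63/8)/(7/2) = 9/4; t_c = 0
T = 2·9/4 = 9/2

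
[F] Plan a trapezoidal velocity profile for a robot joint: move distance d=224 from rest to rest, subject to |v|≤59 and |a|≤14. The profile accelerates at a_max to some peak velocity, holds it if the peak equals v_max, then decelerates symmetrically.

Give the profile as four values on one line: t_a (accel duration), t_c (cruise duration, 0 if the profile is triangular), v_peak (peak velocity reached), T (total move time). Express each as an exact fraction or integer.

t_a=4 t_c=0 v_peak=56 T=8

vₘ²/aₘ = 59²/14 = 3481/14
224 < 3481/14 ⇒ no cruise
v_peak = √(224·14) = √3136 = 56
t_a = 56/14 = 4; t_c = 0
T = 2·4 = 8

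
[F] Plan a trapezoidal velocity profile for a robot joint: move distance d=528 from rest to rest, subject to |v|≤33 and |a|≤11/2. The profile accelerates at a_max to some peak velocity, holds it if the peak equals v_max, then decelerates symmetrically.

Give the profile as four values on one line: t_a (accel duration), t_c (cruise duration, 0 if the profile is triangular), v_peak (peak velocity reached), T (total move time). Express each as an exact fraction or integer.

t_a=6 t_c=10 v_peak=33 T=22

(v_max)²/a_max = 33²/(11/2) = 198
528 ≥ 198 → trapezoidal
t_a = 33/(11/2) = 6; v_peak = 33
d_cruise = 528 − 198 = 330; t_c = 330/33 = 10
T = 2·6 + 10 = 22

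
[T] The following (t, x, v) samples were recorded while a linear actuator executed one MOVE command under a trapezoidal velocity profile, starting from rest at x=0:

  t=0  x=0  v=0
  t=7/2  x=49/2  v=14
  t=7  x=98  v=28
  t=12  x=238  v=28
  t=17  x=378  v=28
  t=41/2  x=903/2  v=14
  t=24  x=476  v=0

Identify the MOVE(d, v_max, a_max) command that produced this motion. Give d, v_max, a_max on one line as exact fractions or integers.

d=476 v_max=28 a_max=4

final state: t=24, x=476, v=0 → d = 476
a_max = (14−0)/(7/2−0) = 4
max v = 28 over t∈[7,17] → v_max = 28
check: 28·(7+10) = 476 ✓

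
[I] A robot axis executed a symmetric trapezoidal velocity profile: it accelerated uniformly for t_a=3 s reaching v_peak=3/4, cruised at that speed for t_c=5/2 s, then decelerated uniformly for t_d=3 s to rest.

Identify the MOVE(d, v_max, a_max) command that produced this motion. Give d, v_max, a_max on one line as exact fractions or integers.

d=33/8 v_max=3/4 a_max=1/4

a_max = (3/4)/3 = 1/4
d_a = ½·3/4·3 = 9/8; d_c = 3/4·5/2 = 15/8
d = 2·9/8 + 15/8 = 33/8
t_c = 5/2 > 0 → v_max = v_peak = 3/4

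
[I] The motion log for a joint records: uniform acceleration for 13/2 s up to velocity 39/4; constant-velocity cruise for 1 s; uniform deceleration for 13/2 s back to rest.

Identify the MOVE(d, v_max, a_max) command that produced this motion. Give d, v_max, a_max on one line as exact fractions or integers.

d=585/8 v_max=39/4 a_max=3/2

a_max = (39/4)/(13/2) = 3/2
d_a = ½·39/4·13/2 = 507/16; d_c = 39/4·1 = 39/4
d = 2·507/16 + 39/4 = 585/8
t_c = 1 > 0 so v_max = 39/4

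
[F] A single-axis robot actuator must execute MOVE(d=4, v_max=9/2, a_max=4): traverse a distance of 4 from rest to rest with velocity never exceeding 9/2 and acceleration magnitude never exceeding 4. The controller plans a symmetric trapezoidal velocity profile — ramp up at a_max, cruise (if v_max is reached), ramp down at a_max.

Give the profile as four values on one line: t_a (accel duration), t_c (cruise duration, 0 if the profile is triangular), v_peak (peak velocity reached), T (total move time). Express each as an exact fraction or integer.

vₘ²/aₘ = (9/2)²/4 = 81/16
4 < 81/16 → triangular
v_peak = √(4·4) = √16 = 4
t_a = 4/4 = 1; t_c = 0
T = 2·1 = 2

t_a=1 t_c=0 v_peak=4 T=2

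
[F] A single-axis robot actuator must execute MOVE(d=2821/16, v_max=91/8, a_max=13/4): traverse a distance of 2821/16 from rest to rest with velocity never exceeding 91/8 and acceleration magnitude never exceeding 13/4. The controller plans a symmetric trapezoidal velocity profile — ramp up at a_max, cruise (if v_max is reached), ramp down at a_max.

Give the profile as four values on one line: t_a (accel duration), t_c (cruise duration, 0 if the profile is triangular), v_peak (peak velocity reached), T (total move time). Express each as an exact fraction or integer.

(v_max)²/a_max = (91/8)²/(13/4) = 637/16
2821/16 ≥ 637/16 ⇒ cruise phase
t_a = (91/8)/(13/4) = 7/2; v_peak = 91/8
d_cruise = 2821/16 − 637/16 = 273/2; t_c = (273/2)/(91/8) = 12
T = 2·7/2 + 12 = 19

t_a=7/2 t_c=12 v_peak=91/8 T=19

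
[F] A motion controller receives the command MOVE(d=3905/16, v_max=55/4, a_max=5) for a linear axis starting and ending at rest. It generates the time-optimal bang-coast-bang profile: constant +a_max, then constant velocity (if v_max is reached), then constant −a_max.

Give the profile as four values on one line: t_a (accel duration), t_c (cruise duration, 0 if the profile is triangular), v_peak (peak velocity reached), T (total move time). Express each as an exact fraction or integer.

t_a=11/4 t_c=15 v_peak=55/4 T=41/2

vₘ²/aₘ = (55/4)²/5 = 605/16
3905/16 ≥ 605/16 → trapezoidal
t_a = (55/4)/5 = 11/4; v_peak = 55/4
d_cruise = 3905/16 − 605/16 = 825/4; t_c = (825/4)/(55/4) = 15
T = 2·11/4 + 15 = 41/2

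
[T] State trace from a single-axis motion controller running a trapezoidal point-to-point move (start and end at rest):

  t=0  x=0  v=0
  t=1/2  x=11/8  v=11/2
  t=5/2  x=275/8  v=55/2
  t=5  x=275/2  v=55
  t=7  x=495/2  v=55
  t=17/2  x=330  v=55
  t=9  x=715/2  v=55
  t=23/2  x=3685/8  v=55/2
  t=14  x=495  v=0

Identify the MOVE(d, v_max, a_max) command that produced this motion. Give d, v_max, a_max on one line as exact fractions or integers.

d=495 v_max=55 a_max=11

final state: t=14, x=495, v=0 → d = 495
a_max = (11/2−0)/(1/2−0) = 11
max v = 55 over t∈[5,9] → v_max = 55
check: 55·(5+4) = 495 ✓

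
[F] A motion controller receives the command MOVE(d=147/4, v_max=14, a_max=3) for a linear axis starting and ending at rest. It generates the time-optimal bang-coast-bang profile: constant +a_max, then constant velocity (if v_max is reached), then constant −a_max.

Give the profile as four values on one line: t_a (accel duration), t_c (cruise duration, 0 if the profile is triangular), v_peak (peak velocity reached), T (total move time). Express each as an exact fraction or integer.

t_a=7/2 t_c=0 v_peak=21/2 T=7

vₘ²/aₘ = 14²/3 = 196/3
147/4 < 196/3 → triangular
v_peak = √(147/4·3) = √(441/4) = 21/2
t_a = (21/2)/3 = 7/2; t_c = 0
T = 2·7/2 = 7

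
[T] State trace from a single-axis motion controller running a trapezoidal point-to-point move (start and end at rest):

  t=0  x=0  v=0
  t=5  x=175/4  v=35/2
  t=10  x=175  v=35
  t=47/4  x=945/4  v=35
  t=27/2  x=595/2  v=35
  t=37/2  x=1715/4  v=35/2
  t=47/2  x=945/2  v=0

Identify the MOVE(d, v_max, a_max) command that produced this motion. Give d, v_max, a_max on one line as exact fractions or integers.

final state: t=47/2, x=945/2, v=0 → d = 945/2
a_max = (35/2−0)/(5−0) = 7/2
max v = 35 over t∈[10,27/2] → v_max = 35
check: 35·(10+7/2) = 945/2 ✓

d=945/2 v_max=35 a_max=7/2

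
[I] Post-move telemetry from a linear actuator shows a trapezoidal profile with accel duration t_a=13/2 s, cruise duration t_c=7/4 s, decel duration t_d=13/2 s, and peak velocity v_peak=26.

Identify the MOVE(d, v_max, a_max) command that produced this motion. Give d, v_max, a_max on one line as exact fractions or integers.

d=429/2 v_max=26 a_max=4

a_max = 26/(13/2) = 4
d_a = ½·26·13/2 = 169/2; d_c = 26·7/4 = 91/2
d = 2·169/2 + 91/2 = 429/2
t_c = 7/4 > 0 → v_max = v_peak = 26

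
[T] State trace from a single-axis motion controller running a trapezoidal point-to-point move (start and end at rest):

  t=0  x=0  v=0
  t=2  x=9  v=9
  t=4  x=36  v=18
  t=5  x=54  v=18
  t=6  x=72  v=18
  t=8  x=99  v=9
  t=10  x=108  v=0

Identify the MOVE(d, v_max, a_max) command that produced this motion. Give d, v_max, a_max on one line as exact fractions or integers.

final state: t=10, x=108, v=0 → d = 108
a_max = (9−0)/(2−0) = 9/2
max v = 18 over t∈[4,6] → v_max = 18
check: 18·(4+2) = 108 ✓

d=108 v_max=18 a_max=9/2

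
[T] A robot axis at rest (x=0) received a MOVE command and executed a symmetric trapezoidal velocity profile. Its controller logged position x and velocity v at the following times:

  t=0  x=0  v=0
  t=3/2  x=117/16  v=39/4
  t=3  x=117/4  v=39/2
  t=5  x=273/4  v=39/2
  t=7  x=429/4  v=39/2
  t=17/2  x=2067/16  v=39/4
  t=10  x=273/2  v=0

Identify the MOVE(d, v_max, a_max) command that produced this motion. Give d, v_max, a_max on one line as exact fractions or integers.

d=273/2 v_max=39/2 a_max=13/2

final state: t=10, x=273/2, v=0 → d = 273/2
a_max = (39/4−0)/(3/2−0) = 13/2
max v = 39/2 over t∈[3,7] → v_max = 39/2
check: 39/2·(3+4) = 273/2 ✓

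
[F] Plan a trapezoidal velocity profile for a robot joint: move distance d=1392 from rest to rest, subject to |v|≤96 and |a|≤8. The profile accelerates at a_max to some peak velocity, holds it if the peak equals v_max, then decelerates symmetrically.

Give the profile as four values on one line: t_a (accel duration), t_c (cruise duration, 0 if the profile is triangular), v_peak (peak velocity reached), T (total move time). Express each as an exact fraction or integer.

vₘ²/aₘ = 96²/8 = 1152
1392 ≥ 1152 so v_max reached
t_a = 96/8 = 12; v_peak = 96
d_cruise = 1392 − 1152 = 240; t_c = 240/96 = 5/2
T = 2·12 + 5/2 = 53/2

t_a=12 t_c=5/2 v_peak=96 T=53/2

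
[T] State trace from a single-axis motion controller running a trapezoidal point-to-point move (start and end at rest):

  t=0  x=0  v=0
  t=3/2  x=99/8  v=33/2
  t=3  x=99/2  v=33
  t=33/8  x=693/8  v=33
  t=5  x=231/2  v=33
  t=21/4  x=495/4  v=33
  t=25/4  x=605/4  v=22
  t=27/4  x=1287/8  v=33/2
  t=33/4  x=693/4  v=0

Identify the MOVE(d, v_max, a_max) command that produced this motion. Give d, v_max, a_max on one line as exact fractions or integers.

final state: t=33/4, x=693/4, v=0 → d = 693/4
a_max = (33/2−0)/(3/2−0) = 11
max v = 33 over t∈[3,21/4] → v_max = 33
check: 33·(3+9/4) = 693/4 ✓

d=693/4 v_max=33 a_max=11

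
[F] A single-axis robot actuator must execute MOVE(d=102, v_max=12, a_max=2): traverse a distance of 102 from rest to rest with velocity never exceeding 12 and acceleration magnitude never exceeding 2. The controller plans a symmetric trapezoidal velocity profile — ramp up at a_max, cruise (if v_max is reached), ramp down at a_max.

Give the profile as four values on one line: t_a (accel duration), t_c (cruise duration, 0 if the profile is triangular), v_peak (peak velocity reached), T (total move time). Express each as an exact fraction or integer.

t_a=6 t_c=5/2 v_peak=12 T=29/2

vₘ²/aₘ = 12²/2 = 72
102 ≥ 72 → trapezoidal
t_a = 12/2 = 6; v_peak = 12
d_cruise = 102 − 72 = 30; t_c = 30/12 = 5/2
T = 2·6 + 5/2 = 29/2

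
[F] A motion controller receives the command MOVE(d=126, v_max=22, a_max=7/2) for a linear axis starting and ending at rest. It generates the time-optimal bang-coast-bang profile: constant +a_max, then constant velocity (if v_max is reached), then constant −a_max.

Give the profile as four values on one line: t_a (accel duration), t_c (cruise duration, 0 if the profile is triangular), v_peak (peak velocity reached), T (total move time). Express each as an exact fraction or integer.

vₘ²/aₘ = 22²/(7/2) = 968/7
126 < 968/7 so t_c = 0
v_peak = √(126·7/2) = √441 = 21
t_a = 21/(7/2) = 6; t_c = 0
T = 2·6 = 12

t_a=6 t_c=0 v_peak=21 T=12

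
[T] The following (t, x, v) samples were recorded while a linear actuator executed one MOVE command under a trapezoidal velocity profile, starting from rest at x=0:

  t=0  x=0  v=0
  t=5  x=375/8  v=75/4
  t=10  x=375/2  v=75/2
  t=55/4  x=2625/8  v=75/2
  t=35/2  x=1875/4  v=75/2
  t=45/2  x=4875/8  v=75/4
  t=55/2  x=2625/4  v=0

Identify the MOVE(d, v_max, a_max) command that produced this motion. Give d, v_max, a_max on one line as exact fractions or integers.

d=2625/4 v_max=75/2 a_max=15/4

final state: t=55/2, x=2625/4, v=0 → d = 2625/4
a_max = (75/4−0)/(5−0) = 15/4
max v = 75/2 over t∈[10,35/2] → v_max = 75/2
check: 75/2·(10+15/2) = 2625/4 ✓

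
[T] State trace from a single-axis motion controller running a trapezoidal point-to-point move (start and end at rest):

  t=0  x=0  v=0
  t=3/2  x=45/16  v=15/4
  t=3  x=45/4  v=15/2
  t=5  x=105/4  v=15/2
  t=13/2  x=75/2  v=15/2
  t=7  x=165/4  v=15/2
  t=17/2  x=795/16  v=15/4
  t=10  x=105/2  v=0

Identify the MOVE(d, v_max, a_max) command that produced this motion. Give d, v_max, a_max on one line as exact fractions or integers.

d=105/2 v_max=15/2 a_max=5/2

final state: t=10, x=105/2, v=0 → d = 105/2
a_max = (15/4−0)/(3/2−0) = 5/2
max v = 15/2 over t∈[3,7] → v_max = 15/2
check: 15/2·(3+4) = 105/2 ✓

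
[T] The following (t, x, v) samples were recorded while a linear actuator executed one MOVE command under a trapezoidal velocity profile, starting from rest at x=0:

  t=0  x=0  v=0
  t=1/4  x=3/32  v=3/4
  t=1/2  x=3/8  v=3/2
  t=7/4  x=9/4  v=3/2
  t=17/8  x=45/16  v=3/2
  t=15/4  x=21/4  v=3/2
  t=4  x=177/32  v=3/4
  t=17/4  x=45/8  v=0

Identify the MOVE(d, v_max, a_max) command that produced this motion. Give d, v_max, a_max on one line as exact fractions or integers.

final state: t=17/4, x=45/8, v=0 → d = 45/8
a_max = (3/4−0)/(1/4−0) = 3
max v = 3/2 over t∈[1/2,15/4] → v_max = 3/2
check: 3/2·(1/2+13/4) = 45/8 ✓

d=45/8 v_max=3/2 a_max=3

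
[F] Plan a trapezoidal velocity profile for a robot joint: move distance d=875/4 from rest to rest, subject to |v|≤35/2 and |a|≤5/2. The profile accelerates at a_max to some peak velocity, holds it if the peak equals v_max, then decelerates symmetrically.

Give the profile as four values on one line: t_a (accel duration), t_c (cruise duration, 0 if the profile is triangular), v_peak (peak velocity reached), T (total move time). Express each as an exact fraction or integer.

t_a=7 t_c=11/2 v_peak=35/2 T=39/2

vₘ²/aₘ = (35/2)²/(5/2) = 245/2
875/4 ≥ 245/2 → trapezoidal
t_a = (35/2)/(5/2) = 7; v_peak = 35/2
d_cruise = 875/4 − 245/2 = 385/4; t_c = (385/4)/(35/2) = 11/2
T = 2·7 + 11/2 = 39/2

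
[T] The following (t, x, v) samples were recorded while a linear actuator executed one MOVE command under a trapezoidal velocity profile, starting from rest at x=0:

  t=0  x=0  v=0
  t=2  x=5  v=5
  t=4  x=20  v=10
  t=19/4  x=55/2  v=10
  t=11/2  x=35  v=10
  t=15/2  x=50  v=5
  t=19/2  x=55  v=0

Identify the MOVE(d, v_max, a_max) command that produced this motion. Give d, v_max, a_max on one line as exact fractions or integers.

final state: t=19/2, x=55, v=0 → d = 55
a_max = (5−0)/(2−0) = 5/2
max v = 10 over t∈[4,11/2] → v_max = 10
check: 10·(4+3/2) = 55 ✓

d=55 v_max=10 a_max=5/2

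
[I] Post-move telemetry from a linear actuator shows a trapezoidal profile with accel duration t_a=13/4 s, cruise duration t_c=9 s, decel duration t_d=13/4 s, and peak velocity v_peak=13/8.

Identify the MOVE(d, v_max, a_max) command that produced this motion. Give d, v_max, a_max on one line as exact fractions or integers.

a_max = (13/8)/(13/4) = 1/2
d_a = ½·13/8·13/4 = 169/64; d_c = 13/8·9 = 117/8
d = 2·169/64 + 117/8 = 637/32
t_c = 9 > 0 so v_max = 13/8

d=637/32 v_max=13/8 a_max=1/2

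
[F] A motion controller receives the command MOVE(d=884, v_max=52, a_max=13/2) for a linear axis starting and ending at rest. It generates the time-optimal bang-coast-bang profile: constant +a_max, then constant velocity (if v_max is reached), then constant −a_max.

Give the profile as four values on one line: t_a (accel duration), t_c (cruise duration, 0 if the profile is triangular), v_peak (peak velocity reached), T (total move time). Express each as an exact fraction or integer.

t_a=8 t_c=9 v_peak=52 T=25

v_max²/a_max = 52²/(13/2) = 416
884 ≥ 416 ⇒ cruise phase
t_a = 52/(13/2) = 8; v_peak = 52
d_cruise = 884 − 416 = 468; t_c = 468/52 = 9
T = 2·8 + 9 = 25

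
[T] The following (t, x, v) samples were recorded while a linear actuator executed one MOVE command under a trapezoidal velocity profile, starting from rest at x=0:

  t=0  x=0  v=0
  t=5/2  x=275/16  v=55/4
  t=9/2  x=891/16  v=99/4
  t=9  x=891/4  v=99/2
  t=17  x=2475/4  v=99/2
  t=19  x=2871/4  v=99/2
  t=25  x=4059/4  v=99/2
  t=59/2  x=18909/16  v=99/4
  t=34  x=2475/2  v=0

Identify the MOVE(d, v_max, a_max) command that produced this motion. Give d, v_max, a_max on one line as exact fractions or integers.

final state: t=34, x=2475/2, v=0 → d = 2475/2
a_max = (55/4−0)/(5/2−0) = 11/2
max v = 99/2 over t∈[9,25] → v_max = 99/2
check: 99/2·(9+16) = 2475/2 ✓

d=2475/2 v_max=99/2 a_max=11/2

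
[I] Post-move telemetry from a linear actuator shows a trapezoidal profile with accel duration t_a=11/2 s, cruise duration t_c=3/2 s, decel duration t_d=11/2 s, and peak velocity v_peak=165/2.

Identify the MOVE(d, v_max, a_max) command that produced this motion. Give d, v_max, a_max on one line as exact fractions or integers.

a_max = (165/2)/(11/2) = 15
d_a = ½·165/2·11/2 = 1815/8; d_c = 165/2·3/2 = 495/4
d = 2·1815/8 + 495/4 = 1155/2
t_c = 3/2 > 0 ⇒ limit active, v_max = 165/2

d=1155/2 v_max=165/2 a_max=15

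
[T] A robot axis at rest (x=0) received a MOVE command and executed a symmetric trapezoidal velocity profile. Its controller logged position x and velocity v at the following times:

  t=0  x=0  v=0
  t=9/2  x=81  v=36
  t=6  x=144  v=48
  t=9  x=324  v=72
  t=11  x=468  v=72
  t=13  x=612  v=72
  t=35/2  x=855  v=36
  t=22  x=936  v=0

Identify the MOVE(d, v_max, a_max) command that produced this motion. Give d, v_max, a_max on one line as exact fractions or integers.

d=936 v_max=72 a_max=8

final state: t=22, x=936, v=0 → d = 936
a_max = (36−0)/(9/2−0) = 8
max v = 72 over t∈[9,13] → v_max = 72
check: 72·(9+4) = 936 ✓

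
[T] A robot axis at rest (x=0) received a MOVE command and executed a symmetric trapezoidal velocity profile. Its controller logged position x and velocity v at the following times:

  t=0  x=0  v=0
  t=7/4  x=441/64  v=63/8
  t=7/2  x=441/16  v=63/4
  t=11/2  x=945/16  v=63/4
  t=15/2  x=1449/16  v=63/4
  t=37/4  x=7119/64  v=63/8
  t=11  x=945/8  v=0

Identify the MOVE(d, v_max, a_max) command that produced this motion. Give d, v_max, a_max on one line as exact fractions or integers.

d=945/8 v_max=63/4 a_max=9/2

final state: t=11, x=945/8, v=0 → d = 945/8
a_max = (63/8−0)/(7/4−0) = 9/2
max v = 63/4 over t∈[7/2,15/2] → v_max = 63/4
check: 63/4·(7/2+4) = 945/8 ✓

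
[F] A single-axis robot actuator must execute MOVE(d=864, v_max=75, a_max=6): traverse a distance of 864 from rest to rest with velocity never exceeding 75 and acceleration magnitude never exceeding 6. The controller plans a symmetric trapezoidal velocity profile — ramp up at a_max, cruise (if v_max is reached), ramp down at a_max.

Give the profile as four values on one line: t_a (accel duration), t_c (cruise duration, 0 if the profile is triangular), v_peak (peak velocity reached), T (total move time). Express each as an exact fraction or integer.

vₘ²/aₘ = 75²/6 = 1875/2
864 < 1875/2 so t_c = 0
v_peak = √(864·6) = √5184 = 72
t_a = 72/6 = 12; t_c = 0
T = 2·12 = 24

t_a=12 t_c=0 v_peak=72 T=24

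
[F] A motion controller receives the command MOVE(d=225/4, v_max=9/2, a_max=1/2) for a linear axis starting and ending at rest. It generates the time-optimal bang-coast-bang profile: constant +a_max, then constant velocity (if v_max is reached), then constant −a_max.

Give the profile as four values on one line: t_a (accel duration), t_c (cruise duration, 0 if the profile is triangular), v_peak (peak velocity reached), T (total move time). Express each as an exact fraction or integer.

t_a=9 t_c=7/2 v_peak=9/2 T=43/2

(v_max)²/a_max = (9/2)²/(1/2) = 81/2
225/4 ≥ 81/2 → trapezoidal
t_a = (9/2)/(1/2) = 9; v_peak = 9/2
d_cruise = 225/4 − 81/2 = 63/4; t_c = (63/4)/(9/2) = 7/2
T = 2·9 + 7/2 = 43/2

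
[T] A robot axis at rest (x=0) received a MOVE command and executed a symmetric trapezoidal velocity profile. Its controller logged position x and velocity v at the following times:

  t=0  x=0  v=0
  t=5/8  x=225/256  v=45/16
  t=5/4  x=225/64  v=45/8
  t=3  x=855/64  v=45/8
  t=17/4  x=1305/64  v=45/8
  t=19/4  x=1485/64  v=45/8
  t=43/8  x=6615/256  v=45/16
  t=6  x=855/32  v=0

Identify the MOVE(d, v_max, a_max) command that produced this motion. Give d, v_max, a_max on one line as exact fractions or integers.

final state: t=6, x=855/32, v=0 → d = 855/32
a_max = (45/16−0)/(5/8−0) = 9/2
max v = 45/8 over t∈[5/4,19/4] → v_max = 45/8
check: 45/8·(5/4+7/2) = 855/32 ✓

d=855/32 v_max=45/8 a_max=9/2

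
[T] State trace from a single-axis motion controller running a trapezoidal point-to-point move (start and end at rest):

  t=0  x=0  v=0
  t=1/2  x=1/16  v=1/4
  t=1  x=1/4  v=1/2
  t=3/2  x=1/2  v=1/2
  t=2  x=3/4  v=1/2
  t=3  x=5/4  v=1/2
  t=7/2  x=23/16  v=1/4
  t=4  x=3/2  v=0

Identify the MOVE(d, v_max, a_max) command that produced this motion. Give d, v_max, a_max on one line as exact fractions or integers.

d=3/2 v_max=1/2 a_max=1/2

final state: t=4, x=3/2, v=0 → d = 3/2
a_max = (1/4−0)/(1/2−0) = 1/2
max v = 1/2 over t∈[1,3] → v_max = 1/2
check: 1/2·(1+2) = 3/2 ✓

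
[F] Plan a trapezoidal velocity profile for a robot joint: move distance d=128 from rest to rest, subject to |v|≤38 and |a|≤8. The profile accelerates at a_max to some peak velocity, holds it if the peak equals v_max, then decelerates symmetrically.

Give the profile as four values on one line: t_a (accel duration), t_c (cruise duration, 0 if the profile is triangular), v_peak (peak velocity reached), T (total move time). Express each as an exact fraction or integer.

v_max²/a_max = 38²/8 = 361/2
128 < 361/2 so t_c = 0
v_peak = √(128·8) = √1024 = 32
t_a = 32/8 = 4; t_c = 0
T = 2·4 = 8

t_a=4 t_c=0 v_peak=32 T=8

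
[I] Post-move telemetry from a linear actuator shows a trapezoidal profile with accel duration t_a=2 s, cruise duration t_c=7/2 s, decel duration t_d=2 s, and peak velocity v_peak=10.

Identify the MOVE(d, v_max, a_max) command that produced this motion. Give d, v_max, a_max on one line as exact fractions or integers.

d=55 v_max=10 a_max=5

a_max = 10/2 = 5
d_a = ½·10·2 = 10; d_c = 10·7/2 = 35
d = 2·10 + 35 = 55
t_c = 7/2 > 0 ⇒ limit active, v_max = 10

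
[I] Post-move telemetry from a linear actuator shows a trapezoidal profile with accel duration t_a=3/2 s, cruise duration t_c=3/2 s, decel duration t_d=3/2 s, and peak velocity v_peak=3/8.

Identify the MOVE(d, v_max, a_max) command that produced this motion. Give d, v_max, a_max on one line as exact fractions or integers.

a_max = (3/8)/(3/2) = 1/4
d_a = ½·3/8·3/2 = 9/32; d_c = 3/8·3/2 = 9/16
d = 2·9/32 + 9/16 = 9/8
t_c = 3/2 > 0 → v_max = v_peak = 3/8

d=9/8 v_max=3/8 a_max=1/4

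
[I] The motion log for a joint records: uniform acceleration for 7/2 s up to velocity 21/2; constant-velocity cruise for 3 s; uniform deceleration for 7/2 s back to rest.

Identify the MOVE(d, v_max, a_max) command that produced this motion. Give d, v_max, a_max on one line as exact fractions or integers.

a_max = (21/2)/(7/2) = 3
d_a = ½·21/2·7/2 = 147/8; d_c = 21/2·3 = 63/2
d = 2·147/8 + 63/2 = 273/4
t_c = 3 > 0 ⇒ limit active, v_max = 21/2

d=273/4 v_max=21/2 a_max=3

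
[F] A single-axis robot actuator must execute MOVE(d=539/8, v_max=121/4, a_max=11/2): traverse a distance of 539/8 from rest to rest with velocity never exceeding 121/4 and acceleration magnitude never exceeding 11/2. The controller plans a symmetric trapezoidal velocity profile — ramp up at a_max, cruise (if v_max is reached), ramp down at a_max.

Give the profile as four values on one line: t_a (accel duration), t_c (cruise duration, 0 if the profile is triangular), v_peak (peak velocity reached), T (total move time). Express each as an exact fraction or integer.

(v_max)²/a_max = (121/4)²/(11/2) = 1331/8
539/8 < 1331/8 → triangular
v_peak = √(539/8·11/2) = √(5929/16) = 77/4
t_a = (77/4)/(11/2) = 7/2; t_c = 0
T = 2·7/2 = 7

t_a=7/2 t_c=0 v_peak=77/4 T=7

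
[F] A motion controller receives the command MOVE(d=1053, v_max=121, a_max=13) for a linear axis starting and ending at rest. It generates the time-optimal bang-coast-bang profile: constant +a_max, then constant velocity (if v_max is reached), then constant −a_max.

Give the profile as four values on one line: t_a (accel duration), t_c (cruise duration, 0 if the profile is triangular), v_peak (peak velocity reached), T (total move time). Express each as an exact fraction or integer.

(v_max)²/a_max = 121²/13 = 14641/13
1053 < 14641/13 so t_c = 0
v_peak = √(1053·13) = √13689 = 117
t_a = 117/13 = 9; t_c = 0
T = 2·9 = 18

t_a=9 t_c=0 v_peak=117 T=18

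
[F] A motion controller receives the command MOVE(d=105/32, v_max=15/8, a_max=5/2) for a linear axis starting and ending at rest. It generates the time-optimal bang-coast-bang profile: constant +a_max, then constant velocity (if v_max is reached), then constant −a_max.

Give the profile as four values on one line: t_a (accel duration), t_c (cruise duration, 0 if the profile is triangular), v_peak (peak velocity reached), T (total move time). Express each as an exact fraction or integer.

t_a=3/4 t_c=1 v_peak=15/8 T=5/2

(v_max)²/a_max = (15/8)²/(5/2) = 45/32
105/32 ≥ 45/32 ⇒ cruise phase
t_a = (15/8)/(5/2) = 3/4; v_peak = 15/8
d_cruise = 105/32 − 45/32 = 15/8; t_c = (15/8)/(15/8) = 1
T = 2·3/4 + 1 = 5/2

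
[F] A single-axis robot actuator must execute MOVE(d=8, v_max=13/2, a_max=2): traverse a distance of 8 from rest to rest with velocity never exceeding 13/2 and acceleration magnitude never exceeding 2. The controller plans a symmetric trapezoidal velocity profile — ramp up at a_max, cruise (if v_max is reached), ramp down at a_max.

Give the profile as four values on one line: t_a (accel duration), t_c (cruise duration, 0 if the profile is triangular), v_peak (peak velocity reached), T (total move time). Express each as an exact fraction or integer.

v_max²/a_max = (13/2)²/2 = 169/8
8 < 169/8 → triangular
v_peak = √(8·2) = √16 = 4
t_a = 4/2 = 2; t_c = 0
T = 2·2 = 4

t_a=2 t_c=0 v_peak=4 T=4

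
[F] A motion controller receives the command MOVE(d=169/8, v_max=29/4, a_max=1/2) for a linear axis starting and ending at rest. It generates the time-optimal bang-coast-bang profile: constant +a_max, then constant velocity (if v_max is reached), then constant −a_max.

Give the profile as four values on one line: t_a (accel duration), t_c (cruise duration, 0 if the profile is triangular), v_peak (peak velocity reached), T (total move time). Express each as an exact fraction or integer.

v_max²/a_max = (29/4)²/(1/2) = 841/8
169/8 < 841/8 → triangular
v_peak = √(169/8·1/2) = √(169/16) = 13/4
t_a = (13/4)/(1/2) = 13/2; t_c = 0
T = 2·13/2 = 13

t_a=13/2 t_c=0 v_peak=13/4 T=13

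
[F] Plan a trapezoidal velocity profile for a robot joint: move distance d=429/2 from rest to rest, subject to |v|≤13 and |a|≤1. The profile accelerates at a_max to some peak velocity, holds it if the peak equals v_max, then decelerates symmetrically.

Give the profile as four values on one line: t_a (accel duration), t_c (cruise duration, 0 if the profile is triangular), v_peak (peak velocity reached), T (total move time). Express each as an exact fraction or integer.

v_max²/a_max = 13²/1 = 169
429/2 ≥ 169 so v_max reached
t_a = 13/1 = 13; v_peak = 13
d_cruise = 429/2 − 169 = 91/2; t_c = (91/2)/13 = 7/2
T = 2·13 + 7/2 = 59/2

t_a=13 t_c=7/2 v_peak=13 T=59/2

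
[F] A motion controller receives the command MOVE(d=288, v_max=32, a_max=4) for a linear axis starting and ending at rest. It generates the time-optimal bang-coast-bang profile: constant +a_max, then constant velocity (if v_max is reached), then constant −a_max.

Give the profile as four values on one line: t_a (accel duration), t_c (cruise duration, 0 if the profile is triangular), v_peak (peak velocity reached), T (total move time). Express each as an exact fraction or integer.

(v_max)²/a_max = 32²/4 = 256
288 ≥ 256 so v_max reached
t_a = 32/4 = 8; v_peak = 32
d_cruise = 288 − 256 = 32; t_c = 32/32 = 1
T = 2·8 + 1 = 17

t_a=8 t_c=1 v_peak=32 T=17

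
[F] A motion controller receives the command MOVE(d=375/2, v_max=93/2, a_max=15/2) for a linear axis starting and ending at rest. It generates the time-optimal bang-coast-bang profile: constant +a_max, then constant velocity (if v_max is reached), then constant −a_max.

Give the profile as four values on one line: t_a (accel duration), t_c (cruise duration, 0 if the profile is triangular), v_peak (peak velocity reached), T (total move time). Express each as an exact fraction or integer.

vₘ²/aₘ = (93/2)²/(15/2) = 2883/10
375/2 < 2883/10 ⇒ no cruise
v_peak = √(375/2·15/2) = √(5625/4) = 75/2
t_a = (75/2)/(15/2) = 5; t_c = 0
T = 2·5 = 10

t_a=5 t_c=0 v_peak=75/2 T=10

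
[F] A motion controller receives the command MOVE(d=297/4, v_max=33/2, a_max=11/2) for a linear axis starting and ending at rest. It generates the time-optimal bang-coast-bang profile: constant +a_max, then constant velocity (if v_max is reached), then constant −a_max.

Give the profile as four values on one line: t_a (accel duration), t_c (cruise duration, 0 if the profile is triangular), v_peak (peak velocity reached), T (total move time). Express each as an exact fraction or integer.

t_a=3 t_c=3/2 v_peak=33/2 T=15/2

v_max²/a_max = (33/2)²/(11/2) = 99/2
297/4 ≥ 99/2 so v_max reached
t_a = (33/2)/(11/2) = 3; v_peak = 33/2
d_cruise = 297/4 − 99/2 = 99/4; t_c = (99/4)/(33/2) = 3/2
T = 2·3 + 3/2 = 15/2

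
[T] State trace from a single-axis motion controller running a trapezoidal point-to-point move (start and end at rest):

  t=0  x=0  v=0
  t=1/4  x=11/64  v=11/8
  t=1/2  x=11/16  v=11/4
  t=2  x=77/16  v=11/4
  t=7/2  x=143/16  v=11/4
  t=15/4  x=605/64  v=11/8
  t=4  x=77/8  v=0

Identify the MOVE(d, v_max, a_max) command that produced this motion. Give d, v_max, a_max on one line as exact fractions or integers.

final state: t=4, x=77/8, v=0 → d = 77/8
a_max = (11/8−0)/(1/4−0) = 11/2
max v = 11/4 over t∈[1/2,7/2] → v_max = 11/4
check: 11/4·(1/2+3) = 77/8 ✓

d=77/8 v_max=11/4 a_max=11/2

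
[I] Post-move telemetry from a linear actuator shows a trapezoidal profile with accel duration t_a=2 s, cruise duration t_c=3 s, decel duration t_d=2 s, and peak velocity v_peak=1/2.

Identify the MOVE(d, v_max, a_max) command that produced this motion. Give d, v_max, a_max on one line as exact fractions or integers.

d=5/2 v_max=1/2 a_max=1/4

a_max = (1/2)/2 = 1/4
d_a = ½·1/2·2 = 1/2; d_c = 1/2·3 = 3/2
d = 2·1/2 + 3/2 = 5/2
t_c = 3 > 0 ⇒ limit active, v_max = 1/2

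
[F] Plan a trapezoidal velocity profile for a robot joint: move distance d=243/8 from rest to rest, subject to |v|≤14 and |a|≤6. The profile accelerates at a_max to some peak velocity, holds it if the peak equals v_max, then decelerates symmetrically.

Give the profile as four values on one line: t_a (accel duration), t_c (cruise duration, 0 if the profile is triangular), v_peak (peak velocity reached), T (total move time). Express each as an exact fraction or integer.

v_max²/a_max = 14²/6 = 98/3
243/8 < 98/3 ⇒ no cruise
v_peak = √(243/8·6) = √(729/4) = 27/2
t_a = (27/2)/6 = 9/4; t_c = 0
T = 2·9/4 = 9/2

t_a=9/4 t_c=0 v_peak=27/2 T=9/2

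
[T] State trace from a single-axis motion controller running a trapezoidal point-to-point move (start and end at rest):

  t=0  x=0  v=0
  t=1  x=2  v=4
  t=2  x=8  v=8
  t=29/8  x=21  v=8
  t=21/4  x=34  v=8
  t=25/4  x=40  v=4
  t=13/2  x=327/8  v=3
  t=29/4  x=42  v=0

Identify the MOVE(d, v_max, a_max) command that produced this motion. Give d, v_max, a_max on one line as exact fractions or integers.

final state: t=29/4, x=42, v=0 → d = 42
a_max = (4−0)/(1−0) = 4
max v = 8 over t∈[2,21/4] → v_max = 8
check: 8·(2+13/4) = 42 ✓

d=42 v_max=8 a_max=4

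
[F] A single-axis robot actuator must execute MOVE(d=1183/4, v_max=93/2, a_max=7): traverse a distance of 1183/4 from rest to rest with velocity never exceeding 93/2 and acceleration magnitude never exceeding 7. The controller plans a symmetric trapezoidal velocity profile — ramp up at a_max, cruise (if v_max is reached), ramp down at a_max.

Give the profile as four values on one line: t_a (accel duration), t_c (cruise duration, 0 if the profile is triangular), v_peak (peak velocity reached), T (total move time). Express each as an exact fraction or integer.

t_a=13/2 t_c=0 v_peak=91/2 T=13

vₘ²/aₘ = (93/2)²/7 = 8649/28
1183/4 < 8649/28 so t_c = 0
v_peak = √(1183/4·7) = √(8281/4) = 91/2
t_a = (91/2)/7 = 13/2; t_c = 0
T = 2·13/2 = 13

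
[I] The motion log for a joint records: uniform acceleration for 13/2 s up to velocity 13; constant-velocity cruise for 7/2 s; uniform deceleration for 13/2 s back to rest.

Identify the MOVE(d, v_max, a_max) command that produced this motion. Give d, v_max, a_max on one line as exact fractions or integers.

d=130 v_max=13 a_max=2

a_max = 13/(13/2) = 2
d_a = ½·13·13/2 = 169/4; d_c = 13·7/2 = 91/2
d = 2·169/4 + 91/2 = 130
t_c = 7/2 > 0 so v_max = 13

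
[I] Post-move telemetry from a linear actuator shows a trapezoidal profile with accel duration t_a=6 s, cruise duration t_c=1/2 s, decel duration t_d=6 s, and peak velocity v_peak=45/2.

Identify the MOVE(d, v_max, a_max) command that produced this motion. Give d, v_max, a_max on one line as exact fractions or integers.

a_max = (45/2)/6 = 15/4
d_a = ½·45/2·6 = 135/2; d_c = 45/2·1/2 = 45/4
d = 2·135/2 + 45/4 = 585/4
t_c = 1/2 > 0 ⇒ limit active, v_max = 45/2

d=585/4 v_max=45/2 a_max=15/4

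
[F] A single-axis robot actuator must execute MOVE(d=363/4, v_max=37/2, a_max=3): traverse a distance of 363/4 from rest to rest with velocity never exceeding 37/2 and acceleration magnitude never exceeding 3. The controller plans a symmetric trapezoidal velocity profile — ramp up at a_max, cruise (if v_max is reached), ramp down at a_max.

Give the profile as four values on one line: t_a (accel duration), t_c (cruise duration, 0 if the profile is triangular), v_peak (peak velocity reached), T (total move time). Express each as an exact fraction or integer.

t_a=11/2 t_c=0 v_peak=33/2 T=11

v_max²/a_max = (37/2)²/3 = 1369/12
363/4 < 1369/12 so t_c = 0
v_peak = √(363/4·3) = √(1089/4) = 33/2
t_a = (33/2)/3 = 11/2; t_c = 0
T = 2·11/2 = 11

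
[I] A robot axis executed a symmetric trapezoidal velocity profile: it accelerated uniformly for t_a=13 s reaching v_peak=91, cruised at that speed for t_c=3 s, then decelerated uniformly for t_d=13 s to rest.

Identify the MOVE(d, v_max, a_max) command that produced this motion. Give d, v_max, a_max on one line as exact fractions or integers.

a_max = 91/13 = 7
d_a = ½·91·13 = 1183/2; d_c = 91·3 = 273
d = 2·1183/2 + 273 = 1456
t_c = 3 > 0 so v_max = 91

d=1456 v_max=91 a_max=7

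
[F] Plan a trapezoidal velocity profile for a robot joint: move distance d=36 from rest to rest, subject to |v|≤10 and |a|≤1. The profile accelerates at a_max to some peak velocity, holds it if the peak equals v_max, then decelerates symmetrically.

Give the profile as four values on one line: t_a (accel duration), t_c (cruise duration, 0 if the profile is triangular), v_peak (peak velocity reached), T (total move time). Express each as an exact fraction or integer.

vₘ²/aₘ = 10²/1 = 100
36 < 100 so t_c = 0
v_peak = √(36·1) = √36 = 6
t_a = 6/1 = 6; t_c = 0
T = 2·6 = 12

t_a=6 t_c=0 v_peak=6 T=12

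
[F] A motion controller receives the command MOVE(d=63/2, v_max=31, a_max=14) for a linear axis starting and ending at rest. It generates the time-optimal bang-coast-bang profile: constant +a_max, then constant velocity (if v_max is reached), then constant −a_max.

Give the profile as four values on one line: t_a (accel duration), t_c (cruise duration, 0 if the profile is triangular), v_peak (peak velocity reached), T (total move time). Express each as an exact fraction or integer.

vₘ²/aₘ = 31²/14 = 961/14
63/2 < 961/14 → triangular
v_peak = √(63/2·14) = √441 = 21
t_a = 21/14 = 3/2; t_c = 0
T = 2·3/2 = 3

t_a=3/2 t_c=0 v_peak=21 T=3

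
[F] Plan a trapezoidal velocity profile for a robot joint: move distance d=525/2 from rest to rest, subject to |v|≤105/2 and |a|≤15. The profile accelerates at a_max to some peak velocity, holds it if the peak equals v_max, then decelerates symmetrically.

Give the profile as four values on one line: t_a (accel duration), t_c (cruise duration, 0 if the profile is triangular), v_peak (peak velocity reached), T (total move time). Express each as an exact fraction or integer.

t_a=7/2 t_c=3/2 v_peak=105/2 T=17/2

(v_max)²/a_max = (105/2)²/15 = 735/4
525/2 ≥ 735/4 so v_max reached
t_a = (105/2)/15 = 7/2; v_peak = 105/2
d_cruise = 525/2 − 735/4 = 315/4; t_c = (315/4)/(105/2) = 3/2
T = 2·7/2 + 3/2 = 17/2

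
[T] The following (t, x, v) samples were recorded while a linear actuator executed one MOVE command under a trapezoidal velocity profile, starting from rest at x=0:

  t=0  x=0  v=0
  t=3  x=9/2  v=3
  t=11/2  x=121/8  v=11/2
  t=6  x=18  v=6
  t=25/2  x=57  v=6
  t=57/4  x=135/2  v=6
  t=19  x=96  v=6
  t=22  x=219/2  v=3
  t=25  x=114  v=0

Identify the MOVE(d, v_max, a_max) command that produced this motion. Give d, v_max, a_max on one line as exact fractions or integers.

d=114 v_max=6 a_max=1

final state: t=25, x=114, v=0 → d = 114
a_max = (3−0)/(3−0) = 1
max v = 6 over t∈[6,19] → v_max = 6
check: 6·(6+13) = 114 ✓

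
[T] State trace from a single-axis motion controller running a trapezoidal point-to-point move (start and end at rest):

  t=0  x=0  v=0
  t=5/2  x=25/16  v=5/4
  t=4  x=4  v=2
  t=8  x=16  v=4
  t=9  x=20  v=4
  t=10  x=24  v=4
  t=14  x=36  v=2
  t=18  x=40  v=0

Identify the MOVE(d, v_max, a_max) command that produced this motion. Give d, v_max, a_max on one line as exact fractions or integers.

d=40 v_max=4 a_max=1/2

final state: t=18, x=40, v=0 → d = 40
a_max = (5/4−0)/(5/2−0) = 1/2
max v = 4 over t∈[8,10] → v_max = 4
check: 4·(8+2) = 40 ✓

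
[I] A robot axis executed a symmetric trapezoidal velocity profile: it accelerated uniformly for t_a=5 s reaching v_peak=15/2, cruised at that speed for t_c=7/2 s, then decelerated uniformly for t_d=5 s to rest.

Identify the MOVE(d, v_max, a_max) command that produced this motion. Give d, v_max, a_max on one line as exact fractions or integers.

d=255/4 v_max=15/2 a_max=3/2

a_max = (15/2)/5 = 3/2
d_a = ½·15/2·5 = 75/4; d_c = 15/2·7/2 = 105/4
d = 2·75/4 + 105/4 = 255/4
t_c = 7/2 > 0 ⇒ limit active, v_max = 15/2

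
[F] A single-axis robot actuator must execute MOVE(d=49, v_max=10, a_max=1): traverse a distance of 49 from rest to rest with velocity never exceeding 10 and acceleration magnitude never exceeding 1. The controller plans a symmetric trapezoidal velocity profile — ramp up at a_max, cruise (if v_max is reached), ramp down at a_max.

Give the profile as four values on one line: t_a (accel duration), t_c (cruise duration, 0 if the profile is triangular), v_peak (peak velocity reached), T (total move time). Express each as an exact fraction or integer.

t_a=7 t_c=0 v_peak=7 T=14

v_max²/a_max = 10²/1 = 100
49 < 100 so t_c = 0
v_peak = √(49·1) = √49 = 7
t_a = 7/1 = 7; t_c = 0
T = 2·7 = 14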